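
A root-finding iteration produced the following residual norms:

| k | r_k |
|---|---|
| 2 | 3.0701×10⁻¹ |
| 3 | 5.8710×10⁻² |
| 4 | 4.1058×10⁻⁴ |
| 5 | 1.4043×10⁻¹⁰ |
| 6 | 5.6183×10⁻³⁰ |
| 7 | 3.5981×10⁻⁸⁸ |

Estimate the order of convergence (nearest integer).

3

Consecutive ratios: r_7/r_6 = 3.5981×10⁻⁸⁸/5.6183×10⁻³⁰ = 6.40425e-59, r_6/r_5 = 5.6183×10⁻³⁰/1.4043×10⁻¹⁰ = 4.00078e-20.
p ≈ ln(6.40425e-59)/ln(4.00078e-20) = -133.9956/-44.6652 ≈ 3.00.
So the convergence is cubic (order 3).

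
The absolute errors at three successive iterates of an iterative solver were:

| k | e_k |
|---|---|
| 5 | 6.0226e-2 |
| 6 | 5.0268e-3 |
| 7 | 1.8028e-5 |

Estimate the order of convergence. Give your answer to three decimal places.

p ≈ ln(e_7/e_6) / ln(e_6/e_5)
  = ln(1.8028e-5/5.0268e-3) / ln(5.0268e-3/6.0226e-2)
  = ln(0.00358638) / ln(0.0834656)
  = -5.630612 / -2.483321 ≈ 2.267372

2.267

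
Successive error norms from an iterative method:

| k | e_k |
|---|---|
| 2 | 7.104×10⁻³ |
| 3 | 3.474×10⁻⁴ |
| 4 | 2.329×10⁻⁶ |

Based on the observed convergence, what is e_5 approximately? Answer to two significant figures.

5.8e-10

First estimate the order: p ≈ ln(e_4/e_3) / ln(e_3/e_2) = ln(2.329×10⁻⁶/3.474×10⁻⁴)/ln(3.474×10⁻⁴/7.104×10⁻³) = ln(0.00670409)/ln(0.048902) ≈ 1.6584.
Then e_5 ≈ e_4·(e_4/e_3)^p = 2.329×10⁻⁶·(0.00670409)^1.6584 = 2.329×10⁻⁶·0.000248429 ≈ 5.786e-10.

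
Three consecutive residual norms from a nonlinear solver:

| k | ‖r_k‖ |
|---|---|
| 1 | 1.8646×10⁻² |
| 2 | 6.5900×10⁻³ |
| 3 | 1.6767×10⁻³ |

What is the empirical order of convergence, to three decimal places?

p ≈ ln(‖r_3‖/‖r_2‖) / ln(‖r_2‖/‖r_1‖)
  = ln(1.6767×10⁻³/6.5900×10⁻³) / ln(6.5900×10⁻³/1.8646×10⁻²)
  = ln(0.254431) / ln(0.353427)
  = -1.368726 / -1.040078 ≈ 1.315984

1.316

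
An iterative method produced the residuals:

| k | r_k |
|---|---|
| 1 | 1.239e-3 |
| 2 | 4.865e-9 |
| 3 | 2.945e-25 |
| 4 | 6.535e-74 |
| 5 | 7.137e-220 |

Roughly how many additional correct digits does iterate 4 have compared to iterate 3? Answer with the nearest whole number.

49

Digits gained ≈ log₁₀(r_3/r_4) = log₁₀(2.945e-25/6.535e-74) = log₁₀(4.5065e+48) ≈ 48.654.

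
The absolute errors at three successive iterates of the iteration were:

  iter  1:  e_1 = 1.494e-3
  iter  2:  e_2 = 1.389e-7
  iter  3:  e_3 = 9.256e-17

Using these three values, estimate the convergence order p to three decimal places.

2.276

p ≈ ln(e_3/e_2) / ln(e_2/e_1)
  = ln(9.256e-17/1.389e-7) / ln(1.389e-7/1.494e-3)
  = ln(6.66379e-10) / ln(9.29719e-05)
  = -21.129163 / -9.283213 ≈ 2.276061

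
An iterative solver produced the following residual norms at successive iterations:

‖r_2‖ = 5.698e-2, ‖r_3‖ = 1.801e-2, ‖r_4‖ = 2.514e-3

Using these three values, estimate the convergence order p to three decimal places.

p ≈ ln(‖r_4‖/‖r_3‖) / ln(‖r_3‖/‖r_2‖)
  = ln(2.514e-3/1.801e-2) / ln(1.801e-2/5.698e-2)
  = ln(0.139589) / ln(0.316076)
  = -1.969053 / -1.151773 ≈ 1.709584

1.710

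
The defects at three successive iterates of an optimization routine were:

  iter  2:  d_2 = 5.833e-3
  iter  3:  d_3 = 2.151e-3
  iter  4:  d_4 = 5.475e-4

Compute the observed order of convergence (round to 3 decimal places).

1.372

p ≈ ln(d_4/d_3) / ln(d_3/d_2)
  = ln(5.475e-4/2.151e-3) / ln(2.151e-3/5.833e-3)
  = ln(0.254533) / ln(0.368764)
  = -1.368325 / -0.997598 ≈ 1.371620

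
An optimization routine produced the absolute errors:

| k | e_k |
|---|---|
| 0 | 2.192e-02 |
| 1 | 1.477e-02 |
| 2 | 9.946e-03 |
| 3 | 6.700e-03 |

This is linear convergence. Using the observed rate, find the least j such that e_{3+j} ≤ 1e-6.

Rate ρ ≈ e_3/e_2 = 6.700e-03/9.946e-03 = 0.6736.
After j more steps, e_{3+j} ≈ 6.700e-03·ρ^j; need ρ^j ≤ 1e-6/6.700e-03 = 0.000149254.
j ≥ ln(0.000149254)/ln(0.6736) = -8.8099/-0.39512 = 22.297.
So 23 more iterations are needed.

23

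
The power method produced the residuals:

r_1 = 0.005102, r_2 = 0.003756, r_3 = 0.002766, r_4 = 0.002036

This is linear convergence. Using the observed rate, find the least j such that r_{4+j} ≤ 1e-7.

33

Rate ρ ≈ r_4/r_3 = 0.002036/0.002766 = 0.7361.
After j more steps, r_{4+j} ≈ 0.002036·ρ^j; need ρ^j ≤ 1e-7/0.002036 = 4.91159e-05.
j ≥ ln(4.91159e-05)/ln(0.7361) = -9.9213/-0.30639 = 32.381.
So 33 more iterations are needed.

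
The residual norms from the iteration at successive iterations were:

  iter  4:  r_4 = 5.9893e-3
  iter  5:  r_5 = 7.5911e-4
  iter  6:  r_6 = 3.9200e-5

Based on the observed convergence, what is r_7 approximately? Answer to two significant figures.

5.6e-7

First estimate the order: p ≈ ln(r_6/r_5) / ln(r_5/r_4) = ln(3.9200e-5/7.5911e-4)/ln(7.5911e-4/5.9893e-3) = ln(0.0516394)/ln(0.126744) ≈ 1.4347.
Then r_7 ≈ r_6·(r_6/r_5)^p = 3.9200e-5·(0.0516394)^1.4347 = 3.9200e-5·0.0142401 ≈ 5.582e-07.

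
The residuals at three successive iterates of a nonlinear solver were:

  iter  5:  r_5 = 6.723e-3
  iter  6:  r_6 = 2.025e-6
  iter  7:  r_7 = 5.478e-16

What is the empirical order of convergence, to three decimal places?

p ≈ ln(r_7/r_6) / ln(r_6/r_5)
  = ln(5.478e-16/2.025e-6) / ln(2.025e-6/6.723e-3)
  = ln(2.70519e-10) / ln(0.000301205)
  = -22.030679 / -8.107719 ≈ 2.717247

2.717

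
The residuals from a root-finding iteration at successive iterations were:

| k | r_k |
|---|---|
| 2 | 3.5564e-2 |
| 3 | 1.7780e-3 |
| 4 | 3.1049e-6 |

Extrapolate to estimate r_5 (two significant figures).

4.4e-12

First estimate the order: p ≈ ln(r_4/r_3) / ln(r_3/r_2) = ln(3.1049e-6/1.7780e-3)/ln(1.7780e-3/3.5564e-2) = ln(0.00174629)/ln(0.0499944) ≈ 2.1197.
Then r_5 ≈ r_4·(r_4/r_3)^p = 3.1049e-6·(0.00174629)^2.1197 = 3.1049e-6·1.42598e-06 ≈ 4.428e-12.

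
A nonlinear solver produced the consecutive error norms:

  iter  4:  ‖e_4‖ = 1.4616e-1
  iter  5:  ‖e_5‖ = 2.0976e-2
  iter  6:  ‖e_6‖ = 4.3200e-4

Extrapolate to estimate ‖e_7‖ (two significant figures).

1.8e-7

First estimate the order: p ≈ ln(‖e_6‖/‖e_5‖) / ln(‖e_5‖/‖e_4‖) = ln(4.3200e-4/2.0976e-2)/ln(2.0976e-2/1.4616e-1) = ln(0.020595)/ln(0.143514) ≈ 2.0000.
Then ‖e_7‖ ≈ ‖e_6‖·(‖e_6‖/‖e_5‖)^p = 4.3200e-4·(0.020595)^2.0000 = 4.3200e-4·0.000424154 ≈ 1.832e-07.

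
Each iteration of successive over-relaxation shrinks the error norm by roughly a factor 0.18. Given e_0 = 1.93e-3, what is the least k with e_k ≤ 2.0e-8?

7

After k steps, e_k ≈ 1.93e-3·0.18^k.
Need 0.18^k ≤ 2.0e-8/1.93e-3 = 1.03627e-05.
k ≥ ln(1.03627e-05)/ln(0.18) = -11.4773/-1.71480 = 6.693.
Smallest integer k = 7.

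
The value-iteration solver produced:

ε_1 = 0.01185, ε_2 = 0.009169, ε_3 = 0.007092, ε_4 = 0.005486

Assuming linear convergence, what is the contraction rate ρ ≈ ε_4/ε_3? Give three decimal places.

0.774

ρ ≈ ε_4/ε_3 = 0.005486/0.007092 = 0.77355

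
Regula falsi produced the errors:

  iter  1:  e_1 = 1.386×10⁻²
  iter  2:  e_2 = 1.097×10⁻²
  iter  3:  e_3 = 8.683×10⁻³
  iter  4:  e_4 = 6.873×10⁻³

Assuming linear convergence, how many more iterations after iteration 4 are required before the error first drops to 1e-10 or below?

Rate ρ ≈ e_4/e_3 = 6.873×10⁻³/8.683×10⁻³ = 0.7915.
After j more steps, e_{4+j} ≈ 6.873×10⁻³·ρ^j; need ρ^j ≤ 1e-10/6.873×10⁻³ = 1.45497e-08.
j ≥ ln(1.45497e-08)/ln(0.7915) = -18.0457/-0.23383 = 77.174.
So 78 more iterations are needed.

78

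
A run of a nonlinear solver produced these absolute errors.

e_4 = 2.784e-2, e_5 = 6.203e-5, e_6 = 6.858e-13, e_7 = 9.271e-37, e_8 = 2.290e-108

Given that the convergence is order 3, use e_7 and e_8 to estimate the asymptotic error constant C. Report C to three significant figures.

C ≈ e_8 / e_7^3
  = 2.290e-108 / (9.271e-37)^3
  = 2.290e-108 / 7.96856e-109 ≈ 2.8738

2.87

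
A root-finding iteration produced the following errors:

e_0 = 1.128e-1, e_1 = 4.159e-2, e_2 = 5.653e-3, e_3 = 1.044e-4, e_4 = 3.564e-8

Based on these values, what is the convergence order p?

2

Consecutive ratios: e_4/e_3 = 3.564e-8/1.044e-4 = 0.000341379, e_3/e_2 = 1.044e-4/5.653e-3 = 0.0184681.
p ≈ ln(0.000341379)/ln(0.0184681) = -7.9825/-3.9917 ≈ 2.00.
So the convergence is quadratic (order 2).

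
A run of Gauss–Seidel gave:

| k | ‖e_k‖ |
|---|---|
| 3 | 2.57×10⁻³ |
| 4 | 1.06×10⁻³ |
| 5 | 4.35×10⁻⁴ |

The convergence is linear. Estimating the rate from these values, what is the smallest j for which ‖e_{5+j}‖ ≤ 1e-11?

Rate ρ ≈ ‖e_5‖/‖e_4‖ = 4.35×10⁻⁴/1.06×10⁻³ = 0.4104.
After j more steps, ‖e_{5+j}‖ ≈ 4.35×10⁻⁴·ρ^j; need ρ^j ≤ 1e-11/4.35×10⁻⁴ = 2.29885e-08.
j ≥ ln(2.29885e-08)/ln(0.4104) = -17.5883/-0.89062 = 19.748.
So 20 more iterations are needed.

20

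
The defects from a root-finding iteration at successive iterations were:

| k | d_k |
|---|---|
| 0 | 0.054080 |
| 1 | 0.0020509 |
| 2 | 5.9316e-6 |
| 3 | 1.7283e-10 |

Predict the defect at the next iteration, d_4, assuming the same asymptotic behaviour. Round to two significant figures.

First estimate the order: p ≈ ln(d_3/d_2) / ln(d_2/d_1) = ln(1.7283e-10/5.9316e-6)/ln(5.9316e-6/0.0020509) = ln(2.91372e-05)/ln(0.00289219) ≈ 1.7865.
Then d_4 ≈ d_3·(d_3/d_2)^p = 1.7283e-10·(2.91372e-05)^1.7865 = 1.7283e-10·7.89289e-09 ≈ 1.364e-18.

1.4e-18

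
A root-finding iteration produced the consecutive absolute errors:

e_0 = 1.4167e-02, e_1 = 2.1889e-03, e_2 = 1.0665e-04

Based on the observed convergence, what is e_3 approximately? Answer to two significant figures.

First estimate the order: p ≈ ln(e_2/e_1) / ln(e_1/e_0) = ln(1.0665e-04/2.1889e-03)/ln(2.1889e-03/1.4167e-02) = ln(0.0487231)/ln(0.154507) ≈ 1.6180.
Then e_3 ≈ e_2·(e_2/e_1)^p = 1.0665e-04·(0.0487231)^1.6180 = 1.0665e-04·0.00752931 ≈ 8.03e-07.

8.0e-7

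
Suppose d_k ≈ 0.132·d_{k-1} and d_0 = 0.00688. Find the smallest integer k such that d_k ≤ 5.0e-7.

After k steps, d_k ≈ 0.00688·0.132^k.
Need 0.132^k ≤ 5.0e-7/0.00688 = 7.26744e-05.
k ≥ ln(7.26744e-05)/ln(0.132) = -9.5295/-2.02495 = 4.706.
Smallest integer k = 5.

5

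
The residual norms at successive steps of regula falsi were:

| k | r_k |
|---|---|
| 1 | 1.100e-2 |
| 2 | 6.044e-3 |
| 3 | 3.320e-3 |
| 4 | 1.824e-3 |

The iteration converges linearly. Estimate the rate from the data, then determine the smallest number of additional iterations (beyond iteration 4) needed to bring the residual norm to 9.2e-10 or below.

25

Rate ρ ≈ r_4/r_3 = 1.824e-3/3.320e-3 = 0.5494.
After j more steps, r_{4+j} ≈ 1.824e-3·ρ^j; need ρ^j ≤ 9.2e-10/1.824e-3 = 5.04386e-07.
j ≥ ln(5.04386e-07)/ln(0.5494) = -14.4999/-0.59893 = 24.210.
So 25 more iterations are needed.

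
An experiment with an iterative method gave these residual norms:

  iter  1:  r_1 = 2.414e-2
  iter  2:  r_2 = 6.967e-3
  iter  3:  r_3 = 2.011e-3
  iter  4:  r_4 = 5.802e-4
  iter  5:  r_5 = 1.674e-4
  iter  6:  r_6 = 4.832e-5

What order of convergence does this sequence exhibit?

Consecutive ratios: r_6/r_5 = 4.832e-5/1.674e-4 = 0.28865, r_5/r_4 = 1.674e-4/5.802e-4 = 0.288521.
p ≈ ln(0.28865)/ln(0.288521) = -1.2425/-1.2430 ≈ 1.00.
So the convergence is linear (order 1).

1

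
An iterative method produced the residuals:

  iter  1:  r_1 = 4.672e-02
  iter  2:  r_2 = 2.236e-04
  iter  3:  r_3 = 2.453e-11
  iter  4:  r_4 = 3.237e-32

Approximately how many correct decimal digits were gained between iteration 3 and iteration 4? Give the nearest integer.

21

Digits gained ≈ log₁₀(r_3/r_4) = log₁₀(2.453e-11/3.237e-32) = log₁₀(7.578e+20) ≈ 20.880.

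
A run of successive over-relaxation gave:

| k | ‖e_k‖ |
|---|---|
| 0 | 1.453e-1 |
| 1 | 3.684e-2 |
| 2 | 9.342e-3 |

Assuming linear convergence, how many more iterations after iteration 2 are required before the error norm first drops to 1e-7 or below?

Rate ρ ≈ ‖e_2‖/‖e_1‖ = 9.342e-3/3.684e-2 = 0.2536.
After j more steps, ‖e_{2+j}‖ ≈ 9.342e-3·ρ^j; need ρ^j ≤ 1e-7/9.342e-3 = 1.07043e-05.
j ≥ ln(1.07043e-05)/ln(0.2536) = -11.4449/-1.37200 = 8.342.
So 9 more iterations are needed.

9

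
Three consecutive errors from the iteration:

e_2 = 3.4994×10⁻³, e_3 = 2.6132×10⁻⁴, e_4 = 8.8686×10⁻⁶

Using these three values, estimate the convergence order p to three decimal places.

p ≈ ln(e_4/e_3) / ln(e_3/e_2)
  = ln(8.8686×10⁻⁶/2.6132×10⁻⁴) / ln(2.6132×10⁻⁴/3.4994×10⁻³)
  = ln(0.0339377) / ln(0.0746757)
  = -3.383229 / -2.594601 ≈ 1.303950

1.304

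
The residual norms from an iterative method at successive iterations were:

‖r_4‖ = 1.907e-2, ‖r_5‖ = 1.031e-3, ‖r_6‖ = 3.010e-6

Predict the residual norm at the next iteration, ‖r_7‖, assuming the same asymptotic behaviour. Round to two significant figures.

2.6e-11

First estimate the order: p ≈ ln(‖r_6‖/‖r_5‖) / ln(‖r_5‖/‖r_4‖) = ln(3.010e-6/1.031e-3)/ln(1.031e-3/1.907e-2) = ln(0.0029195)/ln(0.054064) ≈ 2.0004.
Then ‖r_7‖ ≈ ‖r_6‖·(‖r_6‖/‖r_5‖)^p = 3.010e-6·(0.0029195)^2.0004 = 3.010e-6·8.50361e-06 ≈ 2.56e-11.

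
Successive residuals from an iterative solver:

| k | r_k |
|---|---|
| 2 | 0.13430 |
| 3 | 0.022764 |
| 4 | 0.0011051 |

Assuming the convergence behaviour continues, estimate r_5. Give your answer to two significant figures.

First estimate the order: p ≈ ln(r_4/r_3) / ln(r_3/r_2) = ln(0.0011051/0.022764)/ln(0.022764/0.13430) = ln(0.0485459)/ln(0.169501) ≈ 1.7045.
Then r_5 ≈ r_4·(r_4/r_3)^p = 0.0011051·(0.0485459)^1.7045 = 0.0011051·0.00576165 ≈ 6.367e-06.

6.4e-6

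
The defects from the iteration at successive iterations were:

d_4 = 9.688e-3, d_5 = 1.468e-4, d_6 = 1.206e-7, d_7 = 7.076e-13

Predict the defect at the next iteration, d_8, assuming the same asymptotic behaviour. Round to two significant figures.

9.5e-22

First estimate the order: p ≈ ln(d_7/d_6) / ln(d_6/d_5) = ln(7.076e-13/1.206e-7)/ln(1.206e-7/1.468e-4) = ln(5.86733e-06)/ln(0.000821526) ≈ 1.6956.
Then d_8 ≈ d_7·(d_7/d_6)^p = 7.076e-13·(5.86733e-06)^1.6956 = 7.076e-13·1.347e-09 ≈ 9.531e-22.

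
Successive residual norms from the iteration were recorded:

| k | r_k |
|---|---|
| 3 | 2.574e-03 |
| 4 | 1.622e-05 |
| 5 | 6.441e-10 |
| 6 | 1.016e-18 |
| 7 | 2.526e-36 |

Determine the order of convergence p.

Consecutive ratios: r_7/r_6 = 2.526e-36/1.016e-18 = 2.48622e-18, r_6/r_5 = 1.016e-18/6.441e-10 = 1.57739e-09.
p ≈ ln(2.48622e-18)/ln(1.57739e-09) = -40.5358/-20.2675 ≈ 2.00.
So the convergence is quadratic (order 2).

2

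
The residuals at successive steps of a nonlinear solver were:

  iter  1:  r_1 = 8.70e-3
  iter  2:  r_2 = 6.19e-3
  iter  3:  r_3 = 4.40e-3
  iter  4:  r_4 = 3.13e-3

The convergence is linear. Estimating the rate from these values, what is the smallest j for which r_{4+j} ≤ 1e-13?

Rate ρ ≈ r_4/r_3 = 3.13e-3/4.40e-3 = 0.7114.
After j more steps, r_{4+j} ≈ 3.13e-3·ρ^j; need ρ^j ≤ 1e-13/3.13e-3 = 3.19489e-11.
j ≥ ln(3.19489e-11)/ln(0.7114) = -24.1669/-0.34052 = 70.971.
So 71 more iterations are needed.

71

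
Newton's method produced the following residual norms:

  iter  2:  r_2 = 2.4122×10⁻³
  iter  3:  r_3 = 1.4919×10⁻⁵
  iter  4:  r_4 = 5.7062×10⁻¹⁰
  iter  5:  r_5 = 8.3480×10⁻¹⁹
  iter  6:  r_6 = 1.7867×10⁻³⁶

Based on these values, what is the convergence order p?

2

Consecutive ratios: r_6/r_5 = 1.7867×10⁻³⁶/8.3480×10⁻¹⁹ = 2.14027e-18, r_5/r_4 = 8.3480×10⁻¹⁹/5.7062×10⁻¹⁰ = 1.46297e-09.
p ≈ ln(2.14027e-18)/ln(1.46297e-09) = -40.6856/-20.3428 ≈ 2.00.
So the convergence is quadratic (order 2).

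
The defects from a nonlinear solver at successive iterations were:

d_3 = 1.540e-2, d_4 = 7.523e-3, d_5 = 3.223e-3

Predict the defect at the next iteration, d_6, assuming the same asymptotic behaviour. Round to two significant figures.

1.2e-3

First estimate the order: p ≈ ln(d_5/d_4) / ln(d_4/d_3) = ln(3.223e-3/7.523e-3)/ln(7.523e-3/1.540e-2) = ln(0.42842)/ln(0.488506) ≈ 1.1832.
Then d_6 ≈ d_5·(d_5/d_4)^p = 3.223e-3·(0.42842)^1.1832 = 3.223e-3·0.366799 ≈ 0.001182.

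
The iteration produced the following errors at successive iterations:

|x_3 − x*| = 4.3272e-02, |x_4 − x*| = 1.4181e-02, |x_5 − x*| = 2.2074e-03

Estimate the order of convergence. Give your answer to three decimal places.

1.667

p ≈ ln(|x_5 − x*|/|x_4 − x*|) / ln(|x_4 − x*|/|x_3 − x*|)
  = ln(2.2074e-03/1.4181e-02) / ln(1.4181e-02/4.3272e-02)
  = ln(0.155659) / ln(0.327718)
  = -1.860088 / -1.115602 ≈ 1.667340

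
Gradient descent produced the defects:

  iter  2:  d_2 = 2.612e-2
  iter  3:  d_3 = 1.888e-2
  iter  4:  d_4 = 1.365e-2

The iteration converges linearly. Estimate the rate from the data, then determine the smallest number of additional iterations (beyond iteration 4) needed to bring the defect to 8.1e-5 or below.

Rate ρ ≈ d_4/d_3 = 1.365e-2/1.888e-2 = 0.7230.
After j more steps, d_{4+j} ≈ 1.365e-2·ρ^j; need ρ^j ≤ 8.1e-5/1.365e-2 = 0.00593407.
j ≥ ln(0.00593407)/ln(0.7230) = -5.1270/-0.32435 = 15.807.
So 16 more iterations are needed.

16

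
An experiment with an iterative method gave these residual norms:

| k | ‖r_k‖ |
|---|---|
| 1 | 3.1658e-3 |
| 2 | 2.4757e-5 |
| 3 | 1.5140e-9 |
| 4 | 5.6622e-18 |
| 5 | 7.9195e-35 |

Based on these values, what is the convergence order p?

2

Consecutive ratios: ‖r_5‖/‖r_4‖ = 7.9195e-35/5.6622e-18 = 1.39866e-17, ‖r_4‖/‖r_3‖ = 5.6622e-18/1.5140e-9 = 3.73989e-09.
p ≈ ln(1.39866e-17)/ln(3.73989e-09) = -38.8084/-19.4042 ≈ 2.00.
So the convergence is quadratic (order 2).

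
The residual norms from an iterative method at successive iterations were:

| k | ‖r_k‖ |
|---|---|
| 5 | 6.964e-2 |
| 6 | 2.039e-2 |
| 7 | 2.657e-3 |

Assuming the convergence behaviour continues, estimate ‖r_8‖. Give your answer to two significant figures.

First estimate the order: p ≈ ln(‖r_7‖/‖r_6‖) / ln(‖r_6‖/‖r_5‖) = ln(2.657e-3/2.039e-2)/ln(2.039e-2/6.964e-2) = ln(0.130309)/ln(0.292791) ≈ 1.6591.
Then ‖r_8‖ ≈ ‖r_7‖·(‖r_7‖/‖r_6‖)^p = 2.657e-3·(0.130309)^1.6591 = 2.657e-3·0.0340137 ≈ 9.037e-05.

9.0e-5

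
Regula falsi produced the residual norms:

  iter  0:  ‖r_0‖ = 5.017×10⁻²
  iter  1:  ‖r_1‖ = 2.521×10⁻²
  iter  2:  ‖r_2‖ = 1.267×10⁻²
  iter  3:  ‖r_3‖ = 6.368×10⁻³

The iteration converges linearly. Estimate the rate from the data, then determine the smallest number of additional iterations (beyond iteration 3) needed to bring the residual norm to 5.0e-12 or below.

Rate ρ ≈ ‖r_3‖/‖r_2‖ = 6.368×10⁻³/1.267×10⁻² = 0.5026.
After j more steps, ‖r_{3+j}‖ ≈ 6.368×10⁻³·ρ^j; need ρ^j ≤ 5.0e-12/6.368×10⁻³ = 7.85176e-10.
j ≥ ln(7.85176e-10)/ln(0.5026) = -20.9651/-0.68796 = 30.474.
So 31 more iterations are needed.

31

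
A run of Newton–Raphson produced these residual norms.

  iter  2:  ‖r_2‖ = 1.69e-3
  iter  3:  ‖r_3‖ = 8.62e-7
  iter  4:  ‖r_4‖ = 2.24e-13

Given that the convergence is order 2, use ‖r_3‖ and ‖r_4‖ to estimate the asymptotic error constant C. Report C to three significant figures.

C ≈ ‖r_4‖ / ‖r_3‖^2
  = 2.24e-13 / (8.62e-7)^2
  = 2.24e-13 / 7.43044e-13 ≈ 0.30146

0.301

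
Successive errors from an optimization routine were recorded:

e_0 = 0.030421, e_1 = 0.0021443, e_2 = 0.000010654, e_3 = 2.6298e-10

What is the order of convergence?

2

Consecutive ratios: e_3/e_2 = 2.6298e-10/0.000010654 = 2.46837e-05, e_2/e_1 = 0.000010654/0.0021443 = 0.00496852.
p ≈ ln(2.46837e-05)/ln(0.00496852) = -10.6094/-5.3046 ≈ 2.00.
So the convergence is quadratic (order 2).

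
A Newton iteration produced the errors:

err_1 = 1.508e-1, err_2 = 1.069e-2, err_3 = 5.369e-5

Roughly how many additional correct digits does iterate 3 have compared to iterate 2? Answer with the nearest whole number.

Digits gained ≈ log₁₀(err_2/err_3) = log₁₀(1.069e-2/5.369e-5) = log₁₀(199.106) ≈ 2.299.

2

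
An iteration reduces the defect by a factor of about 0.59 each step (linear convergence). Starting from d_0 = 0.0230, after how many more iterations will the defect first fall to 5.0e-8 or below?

After k steps, d_k ≈ 0.0230·0.59^k.
Need 0.59^k ≤ 5.0e-8/0.0230 = 2.17391e-06.
k ≥ ln(2.17391e-06)/ln(0.59) = -13.0390/-0.52763 = 24.712.
Smallest integer k = 25.

25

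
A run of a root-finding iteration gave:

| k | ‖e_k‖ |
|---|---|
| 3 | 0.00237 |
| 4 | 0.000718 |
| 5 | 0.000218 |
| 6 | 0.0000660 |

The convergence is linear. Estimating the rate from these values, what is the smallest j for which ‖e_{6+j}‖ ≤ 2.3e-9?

9

Rate ρ ≈ ‖e_6‖/‖e_5‖ = 0.0000660/0.000218 = 0.3028.
After j more steps, ‖e_{6+j}‖ ≈ 0.0000660·ρ^j; need ρ^j ≤ 2.3e-9/0.0000660 = 3.48485e-05.
j ≥ ln(3.48485e-05)/ln(0.3028) = -10.2645/-1.19468 = 8.592.
So 9 more iterations are needed.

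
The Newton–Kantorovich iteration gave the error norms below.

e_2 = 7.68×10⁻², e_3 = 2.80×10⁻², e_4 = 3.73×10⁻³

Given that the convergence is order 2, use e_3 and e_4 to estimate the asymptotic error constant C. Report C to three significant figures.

4.76

C ≈ e_4 / e_3^2
  = 3.73×10⁻³ / (2.80×10⁻²)^2
  = 3.73×10⁻³ / 0.000784 ≈ 4.7577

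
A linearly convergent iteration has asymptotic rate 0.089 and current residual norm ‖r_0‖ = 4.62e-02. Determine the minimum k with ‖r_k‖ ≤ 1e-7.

6

After k steps, ‖r_k‖ ≈ 4.62e-02·0.089^k.
Need 0.089^k ≤ 1e-7/4.62e-02 = 2.1645e-06.
k ≥ ln(2.1645e-06)/ln(0.089) = -13.0433/-2.41912 = 5.392.
Smallest integer k = 6.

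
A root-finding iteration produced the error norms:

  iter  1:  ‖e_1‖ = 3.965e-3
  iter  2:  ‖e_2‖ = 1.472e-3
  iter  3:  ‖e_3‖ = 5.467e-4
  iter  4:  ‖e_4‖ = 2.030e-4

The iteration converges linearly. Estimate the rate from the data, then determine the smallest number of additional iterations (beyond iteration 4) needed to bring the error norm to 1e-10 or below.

15

Rate ρ ≈ ‖e_4‖/‖e_3‖ = 2.030e-4/5.467e-4 = 0.3713.
After j more steps, ‖e_{4+j}‖ ≈ 2.030e-4·ρ^j; need ρ^j ≤ 1e-10/2.030e-4 = 4.92611e-07.
j ≥ ln(4.92611e-07)/ln(0.3713) = -14.5235/-0.99074 = 14.659.
So 15 more iterations are needed.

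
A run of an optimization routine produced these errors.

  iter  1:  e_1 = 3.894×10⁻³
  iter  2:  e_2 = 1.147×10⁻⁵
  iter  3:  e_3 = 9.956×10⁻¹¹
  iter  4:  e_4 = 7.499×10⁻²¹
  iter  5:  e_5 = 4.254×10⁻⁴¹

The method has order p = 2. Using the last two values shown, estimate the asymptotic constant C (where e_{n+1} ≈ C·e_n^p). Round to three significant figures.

0.756

C ≈ e_5 / e_4^2
  = 4.254×10⁻⁴¹ / (7.499×10⁻²¹)^2
  = 4.254×10⁻⁴¹ / 5.6235e-41 ≈ 0.75647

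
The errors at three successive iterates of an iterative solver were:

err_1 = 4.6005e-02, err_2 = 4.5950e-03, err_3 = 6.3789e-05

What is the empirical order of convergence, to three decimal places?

1.857

p ≈ ln(err_3/err_2) / ln(err_2/err_1)
  = ln(6.3789e-05/4.5950e-03) / ln(4.5950e-03/4.6005e-02)
  = ln(0.0138823) / ln(0.0998804)
  = -4.277141 / -2.303782 ≈ 1.856574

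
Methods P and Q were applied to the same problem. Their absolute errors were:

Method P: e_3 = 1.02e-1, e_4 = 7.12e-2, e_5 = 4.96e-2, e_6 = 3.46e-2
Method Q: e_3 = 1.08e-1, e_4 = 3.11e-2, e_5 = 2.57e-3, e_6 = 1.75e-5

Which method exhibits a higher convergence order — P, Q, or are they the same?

Q

Method P: p ≈ ln(3.46e-2/4.96e-2)/ln(4.96e-2/7.12e-2) ≈ 1.00.
Method Q: p ≈ ln(1.75e-5/2.57e-3)/ln(2.57e-3/3.11e-2) ≈ 2.00.
Method Q has the higher order (≈2.0 vs ≈1.0).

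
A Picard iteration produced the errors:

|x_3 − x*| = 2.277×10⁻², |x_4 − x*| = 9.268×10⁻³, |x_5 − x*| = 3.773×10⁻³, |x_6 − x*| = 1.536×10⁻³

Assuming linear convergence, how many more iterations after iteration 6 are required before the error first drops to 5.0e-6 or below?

7

Rate ρ ≈ |x_6 − x*|/|x_5 − x*| = 1.536×10⁻³/3.773×10⁻³ = 0.4071.
After j more steps, |x_{6+j} − x*| ≈ 1.536×10⁻³·ρ^j; need ρ^j ≤ 5.0e-6/1.536×10⁻³ = 0.00325521.
j ≥ ln(0.00325521)/ln(0.4071) = -5.7275/-0.89870 = 6.373.
So 7 more iterations are needed.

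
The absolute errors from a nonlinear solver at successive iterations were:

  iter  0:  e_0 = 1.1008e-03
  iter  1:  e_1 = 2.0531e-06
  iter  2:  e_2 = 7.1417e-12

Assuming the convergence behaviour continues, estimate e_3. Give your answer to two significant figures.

8.6e-23

First estimate the order: p ≈ ln(e_2/e_1) / ln(e_1/e_0) = ln(7.1417e-12/2.0531e-06)/ln(2.0531e-06/1.1008e-03) = ln(3.4785e-06)/ln(0.0018651) ≈ 2.0000.
Then e_3 ≈ e_2·(e_2/e_1)^p = 7.1417e-12·(3.4785e-06)^2.0000 = 7.1417e-12·1.21e-11 ≈ 8.641e-23.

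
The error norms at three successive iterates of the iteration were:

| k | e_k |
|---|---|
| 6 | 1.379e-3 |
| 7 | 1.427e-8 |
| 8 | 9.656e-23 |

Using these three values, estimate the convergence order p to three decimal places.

p ≈ ln(e_8/e_7) / ln(e_7/e_6)
  = ln(9.656e-23/1.427e-8) / ln(1.427e-8/1.379e-3)
  = ln(6.76664e-15) / ln(1.03481e-05)
  = -32.626772 / -11.478708 ≈ 2.842373

2.842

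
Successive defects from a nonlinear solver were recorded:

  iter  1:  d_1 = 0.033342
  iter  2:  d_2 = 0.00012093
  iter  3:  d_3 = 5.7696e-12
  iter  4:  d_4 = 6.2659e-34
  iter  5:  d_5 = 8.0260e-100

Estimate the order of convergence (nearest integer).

Consecutive ratios: d_5/d_4 = 8.0260e-100/6.2659e-34 = 1.2809e-66, d_4/d_3 = 6.2659e-34/5.7696e-12 = 1.08602e-22.
p ≈ ln(1.2809e-66)/ln(1.08602e-22) = -151.7231/-50.5744 ≈ 3.00.
So the convergence is cubic (order 3).

3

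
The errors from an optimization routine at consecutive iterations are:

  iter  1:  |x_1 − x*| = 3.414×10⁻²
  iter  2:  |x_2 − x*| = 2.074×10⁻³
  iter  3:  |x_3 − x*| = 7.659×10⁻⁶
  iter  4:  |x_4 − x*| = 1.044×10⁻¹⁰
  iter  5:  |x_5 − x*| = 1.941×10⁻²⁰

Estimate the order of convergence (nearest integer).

2

Consecutive ratios: |x_5 − x*|/|x_4 − x*| = 1.941×10⁻²⁰/1.044×10⁻¹⁰ = 1.8592e-10, |x_4 − x*|/|x_3 − x*| = 1.044×10⁻¹⁰/7.659×10⁻⁶ = 1.3631e-05.
p ≈ ln(1.8592e-10)/ln(1.3631e-05) = -22.4057/-11.2032 ≈ 2.00.
So the convergence is quadratic (order 2).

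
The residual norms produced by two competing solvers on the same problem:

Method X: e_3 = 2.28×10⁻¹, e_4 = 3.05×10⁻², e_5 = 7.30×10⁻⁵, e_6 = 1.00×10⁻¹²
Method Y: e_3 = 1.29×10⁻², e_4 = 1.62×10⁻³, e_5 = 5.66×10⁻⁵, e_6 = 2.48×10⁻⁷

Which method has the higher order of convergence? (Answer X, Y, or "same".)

X

Method X: p ≈ ln(1.00×10⁻¹²/7.30×10⁻⁵)/ln(7.30×10⁻⁵/3.05×10⁻²) ≈ 3.00.
Method Y: p ≈ ln(2.48×10⁻⁷/5.66×10⁻⁵)/ln(5.66×10⁻⁵/1.62×10⁻³) ≈ 1.62.
Method X has the higher order (≈3.0 vs ≈1.6).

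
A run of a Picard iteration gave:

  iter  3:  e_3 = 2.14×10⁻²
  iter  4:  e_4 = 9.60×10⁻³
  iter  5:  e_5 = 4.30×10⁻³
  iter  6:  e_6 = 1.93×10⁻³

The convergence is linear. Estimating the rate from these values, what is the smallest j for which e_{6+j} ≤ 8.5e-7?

10

Rate ρ ≈ e_6/e_5 = 1.93×10⁻³/4.30×10⁻³ = 0.4488.
After j more steps, e_{6+j} ≈ 1.93×10⁻³·ρ^j; need ρ^j ≤ 8.5e-7/1.93×10⁻³ = 0.000440415.
j ≥ ln(0.000440415)/ln(0.4488) = -7.7278/-0.80118 = 9.646.
So 10 more iterations are needed.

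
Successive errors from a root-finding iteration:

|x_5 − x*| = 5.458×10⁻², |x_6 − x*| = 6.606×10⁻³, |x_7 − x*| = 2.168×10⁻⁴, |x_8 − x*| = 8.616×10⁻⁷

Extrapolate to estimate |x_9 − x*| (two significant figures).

First estimate the order: p ≈ ln(|x_8 − x*|/|x_7 − x*|) / ln(|x_7 − x*|/|x_6 − x*|) = ln(8.616×10⁻⁷/2.168×10⁻⁴)/ln(2.168×10⁻⁴/6.606×10⁻³) = ln(0.00397417)/ln(0.0328186) ≈ 1.6179.
Then |x_9 − x*| ≈ |x_8 − x*|·(|x_8 − x*|/|x_7 − x*|)^p = 8.616×10⁻⁷·(0.00397417)^1.6179 = 8.616×10⁻⁷·0.000130563 ≈ 1.125e-10.

1.1e-10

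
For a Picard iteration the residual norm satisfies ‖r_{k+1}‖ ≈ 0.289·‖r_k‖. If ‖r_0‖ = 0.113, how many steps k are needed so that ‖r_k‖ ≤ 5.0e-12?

After k steps, ‖r_k‖ ≈ 0.113·0.289^k.
Need 0.289^k ≤ 5.0e-12/0.113 = 4.42478e-11.
k ≥ ln(4.42478e-11)/ln(0.289) = -23.8412/-1.24133 = 19.206.
Smallest integer k = 20.

20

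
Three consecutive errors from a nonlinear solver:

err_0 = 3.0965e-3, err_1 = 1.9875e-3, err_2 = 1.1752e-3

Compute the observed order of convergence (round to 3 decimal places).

1.185

p ≈ ln(err_2/err_1) / ln(err_1/err_0)
  = ln(1.1752e-3/1.9875e-3) / ln(1.9875e-3/3.0965e-3)
  = ln(0.591296) / ln(0.641854)
  = -0.525439 / -0.443394 ≈ 1.185039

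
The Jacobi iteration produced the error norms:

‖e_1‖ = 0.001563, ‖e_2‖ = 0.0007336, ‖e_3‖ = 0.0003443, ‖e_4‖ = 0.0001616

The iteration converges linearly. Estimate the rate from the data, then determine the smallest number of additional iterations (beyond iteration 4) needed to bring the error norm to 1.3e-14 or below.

31

Rate ρ ≈ ‖e_4‖/‖e_3‖ = 0.0001616/0.0003443 = 0.4694.
After j more steps, ‖e_{4+j}‖ ≈ 0.0001616·ρ^j; need ρ^j ≤ 1.3e-14/0.0001616 = 8.04455e-11.
j ≥ ln(8.04455e-11)/ln(0.4694) = -23.2434/-0.75630 = 30.733.
So 31 more iterations are needed.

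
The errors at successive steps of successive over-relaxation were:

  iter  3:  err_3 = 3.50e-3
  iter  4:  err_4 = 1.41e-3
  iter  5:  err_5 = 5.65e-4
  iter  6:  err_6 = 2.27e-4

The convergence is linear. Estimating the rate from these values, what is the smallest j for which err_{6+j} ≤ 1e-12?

22

Rate ρ ≈ err_6/err_5 = 2.27e-4/5.65e-4 = 0.4018.
After j more steps, err_{6+j} ≈ 2.27e-4·ρ^j; need ρ^j ≤ 1e-12/2.27e-4 = 4.40529e-09.
j ≥ ln(4.40529e-09)/ln(0.4018) = -19.2405/-0.91180 = 21.102.
So 22 more iterations are needed.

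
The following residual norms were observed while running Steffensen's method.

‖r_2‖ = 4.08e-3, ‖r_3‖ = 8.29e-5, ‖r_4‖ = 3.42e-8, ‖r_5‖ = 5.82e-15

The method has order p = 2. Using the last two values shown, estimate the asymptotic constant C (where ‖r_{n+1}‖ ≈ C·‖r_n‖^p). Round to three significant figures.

4.98

C ≈ ‖r_5‖ / ‖r_4‖^2
  = 5.82e-15 / (3.42e-8)^2
  = 5.82e-15 / 1.16964e-15 ≈ 4.9759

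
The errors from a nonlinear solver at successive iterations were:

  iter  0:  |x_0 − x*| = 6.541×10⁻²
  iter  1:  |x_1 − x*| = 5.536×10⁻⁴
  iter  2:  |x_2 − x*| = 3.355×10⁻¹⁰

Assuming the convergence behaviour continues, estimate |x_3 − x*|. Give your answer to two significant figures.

First estimate the order: p ≈ ln(|x_2 − x*|/|x_1 − x*|) / ln(|x_1 − x*|/|x_0 − x*|) = ln(3.355×10⁻¹⁰/5.536×10⁻⁴)/ln(5.536×10⁻⁴/6.541×10⁻²) = ln(6.06033e-07)/ln(0.00846354) ≈ 3.0001.
Then |x_3 − x*| ≈ |x_2 − x*|·(|x_2 − x*|/|x_1 − x*|)^p = 3.355×10⁻¹⁰·(6.06033e-07)^3.0001 = 3.355×10⁻¹⁰·2.22263e-19 ≈ 7.457e-29.

7.5e-29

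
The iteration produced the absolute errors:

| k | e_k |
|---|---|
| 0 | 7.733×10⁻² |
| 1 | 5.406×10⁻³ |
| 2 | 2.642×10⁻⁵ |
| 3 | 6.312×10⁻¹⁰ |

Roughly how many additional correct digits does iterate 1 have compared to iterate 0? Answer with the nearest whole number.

Digits gained ≈ log₁₀(e_0/e_1) = log₁₀(7.733×10⁻²/5.406×10⁻³) = log₁₀(14.3045) ≈ 1.155.

1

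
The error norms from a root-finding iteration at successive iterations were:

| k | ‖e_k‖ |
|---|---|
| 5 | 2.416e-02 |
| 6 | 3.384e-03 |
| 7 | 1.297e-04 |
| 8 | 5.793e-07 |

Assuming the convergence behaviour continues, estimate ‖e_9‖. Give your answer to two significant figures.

7.3e-11

First estimate the order: p ≈ ln(‖e_8‖/‖e_7‖) / ln(‖e_7‖/‖e_6‖) = ln(5.793e-07/1.297e-04)/ln(1.297e-04/3.384e-03) = ln(0.00446646)/ln(0.0383274) ≈ 1.6591.
Then ‖e_9‖ ≈ ‖e_8‖·(‖e_8‖/‖e_7‖)^p = 5.793e-07·(0.00446646)^1.6591 = 5.793e-07·0.000126199 ≈ 7.311e-11.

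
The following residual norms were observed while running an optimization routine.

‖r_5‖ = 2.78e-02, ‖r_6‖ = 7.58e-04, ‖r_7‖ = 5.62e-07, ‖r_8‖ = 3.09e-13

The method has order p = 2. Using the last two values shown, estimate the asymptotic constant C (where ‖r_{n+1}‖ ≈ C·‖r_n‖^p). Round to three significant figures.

C ≈ ‖r_8‖ / ‖r_7‖^2
  = 3.09e-13 / (5.62e-07)^2
  = 3.09e-13 / 3.15844e-13 ≈ 0.97833

0.978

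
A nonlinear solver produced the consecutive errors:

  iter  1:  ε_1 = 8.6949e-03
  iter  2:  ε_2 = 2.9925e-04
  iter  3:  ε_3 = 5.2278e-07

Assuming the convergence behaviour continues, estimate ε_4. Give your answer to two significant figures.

3.3e-12

First estimate the order: p ≈ ln(ε_3/ε_2) / ln(ε_2/ε_1) = ln(5.2278e-07/2.9925e-04)/ln(2.9925e-04/8.6949e-03) = ln(0.00174697)/ln(0.0344167) ≈ 1.8847.
Then ε_4 ≈ ε_3·(ε_3/ε_2)^p = 5.2278e-07·(0.00174697)^1.8847 = 5.2278e-07·6.34652e-06 ≈ 3.318e-12.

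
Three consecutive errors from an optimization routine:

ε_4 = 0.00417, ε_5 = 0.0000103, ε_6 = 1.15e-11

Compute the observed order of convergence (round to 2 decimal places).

p ≈ ln(ε_6/ε_5) / ln(ε_5/ε_4)
  = ln(1.15e-11/0.0000103) / ln(0.0000103/0.00417)
  = ln(1.1165e-06) / ln(0.00247002)
  = -13.70531 / -6.00353 ≈ 2.28288

2.28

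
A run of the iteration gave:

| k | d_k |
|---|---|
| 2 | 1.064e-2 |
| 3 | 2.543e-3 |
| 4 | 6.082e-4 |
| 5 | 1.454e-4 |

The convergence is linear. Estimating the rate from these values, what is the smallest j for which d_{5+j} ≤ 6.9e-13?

Rate ρ ≈ d_5/d_4 = 1.454e-4/6.082e-4 = 0.2391.
After j more steps, d_{5+j} ≈ 1.454e-4·ρ^j; need ρ^j ≤ 6.9e-13/1.454e-4 = 4.74553e-09.
j ≥ ln(4.74553e-09)/ln(0.2391) = -19.1661/-1.43087 = 13.395.
So 14 more iterations are needed.

14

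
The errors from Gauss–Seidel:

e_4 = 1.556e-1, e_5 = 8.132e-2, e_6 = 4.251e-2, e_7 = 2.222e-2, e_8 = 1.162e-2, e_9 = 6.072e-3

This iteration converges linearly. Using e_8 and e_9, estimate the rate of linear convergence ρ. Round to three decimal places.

0.523

ρ ≈ e_9/e_8 = 6.072e-3/1.162e-2 = 0.52255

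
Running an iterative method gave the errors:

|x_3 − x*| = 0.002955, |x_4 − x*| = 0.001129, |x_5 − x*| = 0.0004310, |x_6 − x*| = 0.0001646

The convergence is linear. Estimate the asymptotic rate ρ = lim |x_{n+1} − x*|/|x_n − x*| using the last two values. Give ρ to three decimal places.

0.382

ρ ≈ |x_6 − x*|/|x_5 − x*| = 0.0001646/0.0004310 = 0.38190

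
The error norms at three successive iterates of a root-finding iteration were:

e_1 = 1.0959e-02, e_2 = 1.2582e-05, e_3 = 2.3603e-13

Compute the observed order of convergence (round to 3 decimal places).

p ≈ ln(e_3/e_2) / ln(e_2/e_1)
  = ln(2.3603e-13/1.2582e-05) / ln(1.2582e-05/1.0959e-02)
  = ln(1.87593e-08) / ln(0.0011481)
  = -17.791576 / -6.769647 ≈ 2.628139

2.628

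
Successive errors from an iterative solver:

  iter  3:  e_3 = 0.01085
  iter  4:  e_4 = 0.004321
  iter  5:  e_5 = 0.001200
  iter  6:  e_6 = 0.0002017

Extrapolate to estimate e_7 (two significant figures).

First estimate the order: p ≈ ln(e_6/e_5) / ln(e_5/e_4) = ln(0.0002017/0.001200)/ln(0.001200/0.004321) = ln(0.168083)/ln(0.277713) ≈ 1.3919.
Then e_7 ≈ e_6·(e_6/e_5)^p = 0.0002017·(0.168083)^1.3919 = 0.0002017·0.0835616 ≈ 1.685e-05.

1.7e-5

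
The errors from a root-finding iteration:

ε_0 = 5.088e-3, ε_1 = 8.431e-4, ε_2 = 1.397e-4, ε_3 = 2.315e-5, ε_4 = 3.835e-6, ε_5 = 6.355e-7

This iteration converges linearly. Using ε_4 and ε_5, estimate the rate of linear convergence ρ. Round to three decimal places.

ρ ≈ ε_5/ε_4 = 6.355e-7/3.835e-6 = 0.16571

0.166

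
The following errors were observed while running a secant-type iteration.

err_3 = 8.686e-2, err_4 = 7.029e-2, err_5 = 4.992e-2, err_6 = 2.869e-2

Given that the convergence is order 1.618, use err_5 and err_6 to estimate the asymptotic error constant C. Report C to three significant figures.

3.66

C ≈ err_6 / err_5^1.618
  = 2.869e-2 / (4.992e-2)^1.618
  = 2.869e-2 / 0.00783084 ≈ 3.6637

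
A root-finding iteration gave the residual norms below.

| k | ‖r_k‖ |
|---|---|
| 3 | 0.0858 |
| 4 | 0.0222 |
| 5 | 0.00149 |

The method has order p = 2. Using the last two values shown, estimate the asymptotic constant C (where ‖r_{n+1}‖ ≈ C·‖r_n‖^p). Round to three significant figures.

3.02

C ≈ ‖r_5‖ / ‖r_4‖^2
  = 0.00149 / (0.0222)^2
  = 0.00149 / 0.00049284 ≈ 3.0233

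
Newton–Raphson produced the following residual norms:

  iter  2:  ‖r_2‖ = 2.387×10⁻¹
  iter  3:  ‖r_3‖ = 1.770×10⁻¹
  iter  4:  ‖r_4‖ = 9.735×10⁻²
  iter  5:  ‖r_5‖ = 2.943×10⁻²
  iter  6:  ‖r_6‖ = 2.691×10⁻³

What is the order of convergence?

Consecutive ratios: ‖r_6‖/‖r_5‖ = 2.691×10⁻³/2.943×10⁻² = 0.0914373, ‖r_5‖/‖r_4‖ = 2.943×10⁻²/9.735×10⁻² = 0.302311.
p ≈ ln(0.0914373)/ln(0.302311) = -2.3921/-1.1963 ≈ 2.00.
So the convergence is quadratic (order 2).

2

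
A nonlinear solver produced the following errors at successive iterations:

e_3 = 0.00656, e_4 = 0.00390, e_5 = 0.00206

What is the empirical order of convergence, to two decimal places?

1.23

p ≈ ln(e_5/e_4) / ln(e_4/e_3)
  = ln(0.00206/0.00390) / ln(0.00390/0.00656)
  = ln(0.528205) / ln(0.594512)
  = -0.63827 / -0.52001 ≈ 1.22742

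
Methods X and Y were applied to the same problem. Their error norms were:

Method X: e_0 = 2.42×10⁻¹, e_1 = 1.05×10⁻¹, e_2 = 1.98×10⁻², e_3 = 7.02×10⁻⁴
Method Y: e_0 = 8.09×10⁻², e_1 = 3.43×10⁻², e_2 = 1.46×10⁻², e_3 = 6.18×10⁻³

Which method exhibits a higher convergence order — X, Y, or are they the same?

X

Method X: p ≈ ln(7.02×10⁻⁴/1.98×10⁻²)/ln(1.98×10⁻²/1.05×10⁻¹) ≈ 2.00.
Method Y: p ≈ ln(6.18×10⁻³/1.46×10⁻²)/ln(1.46×10⁻²/3.43×10⁻²) ≈ 1.01.
Method X has the higher order (≈2.0 vs ≈1.0).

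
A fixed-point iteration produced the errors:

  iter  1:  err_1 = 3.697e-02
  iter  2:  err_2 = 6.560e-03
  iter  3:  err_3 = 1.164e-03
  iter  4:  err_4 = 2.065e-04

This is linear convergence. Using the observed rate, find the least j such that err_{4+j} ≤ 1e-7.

5

Rate ρ ≈ err_4/err_3 = 2.065e-04/1.164e-03 = 0.1774.
After j more steps, err_{4+j} ≈ 2.065e-04·ρ^j; need ρ^j ≤ 1e-7/2.065e-04 = 0.000484262.
j ≥ ln(0.000484262)/ln(0.1774) = -7.6329/-1.72935 = 4.414.
So 5 more iterations are needed.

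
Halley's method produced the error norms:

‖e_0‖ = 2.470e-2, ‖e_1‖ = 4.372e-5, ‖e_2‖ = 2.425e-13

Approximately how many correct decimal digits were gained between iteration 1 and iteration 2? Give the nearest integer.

8

Digits gained ≈ log₁₀(‖e_1‖/‖e_2‖) = log₁₀(4.372e-5/2.425e-13) = log₁₀(1.80289e+08) ≈ 8.256.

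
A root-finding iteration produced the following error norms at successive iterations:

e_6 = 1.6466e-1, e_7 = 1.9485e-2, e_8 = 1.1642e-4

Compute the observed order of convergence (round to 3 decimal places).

p ≈ ln(e_8/e_7) / ln(e_7/e_6)
  = ln(1.1642e-4/1.9485e-2) / ln(1.9485e-2/1.6466e-1)
  = ln(0.00597485) / ln(0.118335)
  = -5.120196 / -2.134236 ≈ 2.399077

2.399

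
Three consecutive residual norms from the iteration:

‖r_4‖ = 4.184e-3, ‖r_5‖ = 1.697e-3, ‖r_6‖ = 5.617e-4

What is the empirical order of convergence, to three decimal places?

p ≈ ln(‖r_6‖/‖r_5‖) / ln(‖r_5‖/‖r_4‖)
  = ln(5.617e-4/1.697e-3) / ln(1.697e-3/4.184e-3)
  = ln(0.330996) / ln(0.405593)
  = -1.105649 / -0.902405 ≈ 1.225225

1.225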